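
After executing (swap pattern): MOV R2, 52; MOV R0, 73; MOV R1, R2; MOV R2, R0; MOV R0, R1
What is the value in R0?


Register state trace (swap pattern):
  MOV R2, 52  → R2 = 52
  MOV R0, 73  → R0 = 73
  MOV R1, R2  → R1 = 52  (save R2)
  MOV R2, R0  → R2 = 73  (R2 gets R0's value)
  MOV R0, R1  → R0 = 52  (R0 gets saved value)
Final: R0 = 52

52


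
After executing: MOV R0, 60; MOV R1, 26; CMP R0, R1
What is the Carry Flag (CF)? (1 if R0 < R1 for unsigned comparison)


Register state trace:
  MOV R0, 60  → R0 = 60
  MOV R1, 26  → R1 = 26
  CMP R0, R1  → unsigned 60 - 26: no borrow
  60 >= 26, so CF = 0
CF = 0

0


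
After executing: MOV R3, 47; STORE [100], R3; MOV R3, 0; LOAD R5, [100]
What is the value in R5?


Register and memory trace:
  MOV R3, 47  → R3 = 47
  STORE [100], R3  → mem[100] = 47
  MOV R3, 0  → R3 = 0
  LOAD R5, [100]  → R5 = mem[100] = 47
Final: R5 = 47

47


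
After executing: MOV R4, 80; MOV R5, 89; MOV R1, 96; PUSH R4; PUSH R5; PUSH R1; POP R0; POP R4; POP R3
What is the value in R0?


Stack trace (top is rightmost):
  MOV R4, 80  → R4 = 80
  MOV R5, 89  → R5 = 89
  MOV R1, 96  → R1 = 96
  PUSH R4  → stack: [80]
  PUSH R5  → stack: [80, 89]
  PUSH R1  → stack: [80, 89, 96]
  POP R0  → R0 = 96, stack: [80, 89]
  POP R4  → R4 = 89, stack: [80]
  POP R3  → R3 = 80, stack: []
Final: R0 = 96

96


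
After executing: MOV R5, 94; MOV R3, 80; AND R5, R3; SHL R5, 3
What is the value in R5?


Register state trace:
  MOV R5, 94  → R5 = 94 (0b01011110)
  MOV R3, 80  → R3 = 80 (0b01010000)
  AND R5, R3  → R5 = 94 AND 80 = 80 (0b01010000)
  SHL R5, 3  → R5 = 80 << 3 = 640
Final: R5 = 640

640


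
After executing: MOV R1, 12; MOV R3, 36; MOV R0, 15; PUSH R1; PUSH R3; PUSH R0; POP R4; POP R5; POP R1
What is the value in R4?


Stack trace (top is rightmost):
  MOV R1, 12  → R1 = 12
  MOV R3, 36  → R3 = 36
  MOV R0, 15  → R0 = 15
  PUSH R1  → stack: [12]
  PUSH R3  → stack: [12, 36]
  PUSH R0  → stack: [12, 36, 15]
  POP R4  → R4 = 15, stack: [12, 36]
  POP R5  → R5 = 36, stack: [12]
  POP R1  → R1 = 12, stack: []
Final: R4 = 15

15


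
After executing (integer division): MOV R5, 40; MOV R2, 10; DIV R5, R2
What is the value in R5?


Register state trace:
  MOV R5, 40  → R5 = 40
  MOV R2, 10  → R2 = 10
  DIV R5, R2  → R5 = 40 // 10 = 4
Final: R5 = 4

4


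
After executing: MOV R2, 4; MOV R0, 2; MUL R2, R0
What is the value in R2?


Register state trace:
  MOV R2, 4  → R2 = 4
  MOV R0, 2  → R0 = 2
  MUL R2, R0  → R2 = 4 * 2 = 8
Final: R2 = 8

8


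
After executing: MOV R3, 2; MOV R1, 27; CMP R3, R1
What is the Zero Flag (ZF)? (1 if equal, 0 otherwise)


Register state trace:
  MOV R3, 2  → R3 = 2
  MOV R1, 27  → R1 = 27
  CMP R3, R1  → computes 2 - 27 = -25
  Result is nonzero, so values are not equal
ZF = 0

0


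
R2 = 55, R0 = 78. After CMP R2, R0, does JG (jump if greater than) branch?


Trace:
  R2 = 55, R0 = 78
  CMP R2, R0  → compares 55 vs 78
  JG checks: is 55 greater than 78?
  55 < 78, so condition is false
Branch taken: No

No


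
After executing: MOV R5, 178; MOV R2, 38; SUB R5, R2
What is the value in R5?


Register state trace:
  MOV R5, 178  → R5 = 178
  MOV R2, 38  → R2 = 38
  SUB R5, R2  → R5 = 178 - 38 = 140
Final: R5 = 140

140


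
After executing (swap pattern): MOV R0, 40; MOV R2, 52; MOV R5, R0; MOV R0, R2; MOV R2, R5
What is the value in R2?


Register state trace (swap pattern):
  MOV R0, 40  → R0 = 40
  MOV R2, 52  → R2 = 52
  MOV R5, R0  → R5 = 40  (save R0)
  MOV R0, R2  → R0 = 52  (R0 gets R2's value)
  MOV R2, R5  → R2 = 40  (R2 gets saved value)
Final: R2 = 40

40


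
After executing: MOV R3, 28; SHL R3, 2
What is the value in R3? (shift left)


Register state trace:
  MOV R3, 28  → R3 = 28
  SHL R3, 2  → R3 = 28 << 2 = 28 * 2^2 = 112
Final: R3 = 112

112


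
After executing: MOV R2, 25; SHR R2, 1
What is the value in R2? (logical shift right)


Register state trace:
  MOV R2, 25  → R2 = 25
  SHR R2, 1  → R2 = 25 >> 1 = 25 // 2^1 = 12
Final: R2 = 12

12


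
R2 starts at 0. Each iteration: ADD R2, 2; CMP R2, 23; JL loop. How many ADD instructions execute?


Loop trace (R2 starts at 0, target 23, step 2):
  ADD #1: R2 = 0 + 2 = 2  → 2 < 23, loop
  ADD #2: R2 = 2 + 2 = 4  → 4 < 23, loop
  ADD #3: R2 = 4 + 2 = 6  → 6 < 23, loop
  ADD #4: R2 = 6 + 2 = 8  → 8 < 23, loop
  ADD #5: R2 = 8 + 2 = 10  → 10 < 23, loop
  ADD #6: R2 = 10 + 2 = 12  → 12 < 23, loop
  ADD #7: R2 = 12 + 2 = 14  → 14 < 23, loop
  ADD #8: R2 = 14 + 2 = 16  → 16 < 23, loop
  ADD #9: R2 = 16 + 2 = 18  → 18 < 23, loop
  ADD #10: R2 = 18 + 2 = 20  → 20 < 23, loop
  ADD #11: R2 = 20 + 2 = 22  → 22 < 23, loop
  ADD #12: R2 = 22 + 2 = 24  → 24 >= 23, exit
Total ADD instructions: 12

12


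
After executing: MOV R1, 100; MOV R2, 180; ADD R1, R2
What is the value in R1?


Register state trace:
  MOV R1, 100  → R1 = 100
  MOV R2, 180  → R2 = 180
  ADD R1, R2  → R1 = 100 + 180 = 280
Final: R1 = 280

280


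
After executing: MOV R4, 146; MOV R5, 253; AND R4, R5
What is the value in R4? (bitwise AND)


Register state trace:
  MOV R4, 146  → R4 = 146 (0b10010010)
  MOV R5, 253  → R5 = 253 (0b11111101)
  AND R4, R5  → R4 = 146 AND 253 = 144 (0b10010000)
Final: R4 = 144

144


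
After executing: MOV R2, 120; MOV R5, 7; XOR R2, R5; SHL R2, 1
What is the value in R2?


Register state trace:
  MOV R2, 120  → R2 = 120 (0b01111000)
  MOV R5, 7  → R5 = 7 (0b00000111)
  XOR R2, R5  → R2 = 120 XOR 7 = 127 (0b01111111)
  SHL R2, 1  → R2 = 127 << 1 = 254
Final: R2 = 254

254


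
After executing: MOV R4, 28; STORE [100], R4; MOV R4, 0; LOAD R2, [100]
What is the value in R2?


Register and memory trace:
  MOV R4, 28  → R4 = 28
  STORE [100], R4  → mem[100] = 28
  MOV R4, 0  → R4 = 0
  LOAD R2, [100]  → R2 = mem[100] = 28
Final: R2 = 28

28


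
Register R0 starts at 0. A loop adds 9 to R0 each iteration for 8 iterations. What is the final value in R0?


Starting value: R0 = 0
  Iter 1: R0 = 0 + 9 = 9
  Iter 2: R0 = 9 + 9 = 18
  Iter 3: R0 = 18 + 9 = 27
  Iter 4: R0 = 27 + 9 = 36
  Iter 5: R0 = 36 + 9 = 45
  Iter 6: R0 = 45 + 9 = 54
  Iter 7: R0 = 54 + 9 = 63
  Iter 8: R0 = 63 + 9 = 72
Final: R0 = 72

72


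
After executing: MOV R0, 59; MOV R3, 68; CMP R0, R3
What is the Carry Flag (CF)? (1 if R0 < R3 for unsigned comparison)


Register state trace:
  MOV R0, 59  → R0 = 59
  MOV R3, 68  → R3 = 68
  CMP R0, R3  → unsigned 59 - 68: borrow occurs
  59 < 68, so CF = 1
CF = 1

1


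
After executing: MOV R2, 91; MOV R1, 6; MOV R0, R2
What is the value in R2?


Register state trace:
  MOV R2, 91  → R2 = 91
  MOV R1, 6  → R1 = 6
  MOV R0, R2  → R0 = 91
Final: R2 = 91

91


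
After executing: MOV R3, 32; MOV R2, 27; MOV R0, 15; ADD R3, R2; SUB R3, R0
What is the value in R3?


Register state trace:
  MOV R3, 32  → R3 = 32
  MOV R2, 27  → R2 = 27
  MOV R0, 15  → R0 = 15
  ADD R3, R2  → R3 = 32 + 27 = 59
  SUB R3, R0  → R3 = 59 - 15 = 44
Final: R3 = 44

44


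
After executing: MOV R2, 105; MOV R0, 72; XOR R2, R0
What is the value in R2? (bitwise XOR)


Register state trace:
  MOV R2, 105  → R2 = 105 (0b01101001)
  MOV R0, 72  → R0 = 72 (0b01001000)
  XOR R2, R0  → R2 = 105 XOR 72 = 33 (0b00100001)
Final: R2 = 33

33


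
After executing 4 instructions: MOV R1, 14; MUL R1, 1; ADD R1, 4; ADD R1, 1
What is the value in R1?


Register state trace:
  MOV R1, 14  → R1 = 14
  MUL R1, 1  → R1 = 14 * 1 = 14
  ADD R1, 4  → R1 = 14 + 4 = 18
  ADD R1, 1  → R1 = 18 + 1 = 19
Final: R1 = 19

19


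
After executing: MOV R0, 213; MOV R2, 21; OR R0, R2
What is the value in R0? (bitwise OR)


Register state trace:
  MOV R0, 213  → R0 = 213 (0b11010101)
  MOV R2, 21  → R2 = 21 (0b00010101)
  OR R0, R2   → R0 = 213 OR 21 = 213 (0b11010101)
Final: R0 = 213

213


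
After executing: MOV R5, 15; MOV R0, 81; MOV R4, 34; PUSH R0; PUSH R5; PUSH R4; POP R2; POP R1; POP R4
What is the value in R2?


Stack trace (top is rightmost):
  MOV R5, 15  → R5 = 15
  MOV R0, 81  → R0 = 81
  MOV R4, 34  → R4 = 34
  PUSH R0  → stack: [81]
  PUSH R5  → stack: [81, 15]
  PUSH R4  → stack: [81, 15, 34]
  POP R2  → R2 = 34, stack: [81, 15]
  POP R1  → R1 = 15, stack: [81]
  POP R4  → R4 = 81, stack: []
Final: R2 = 34

34


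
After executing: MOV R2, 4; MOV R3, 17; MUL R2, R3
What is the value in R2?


Register state trace:
  MOV R2, 4  → R2 = 4
  MOV R3, 17  → R3 = 17
  MUL R2, R3  → R2 = 4 * 17 = 68
Final: R2 = 68

68


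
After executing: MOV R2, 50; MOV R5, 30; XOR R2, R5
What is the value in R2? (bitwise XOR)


Register state trace:
  MOV R2, 50  → R2 = 50 (0b00110010)
  MOV R5, 30  → R5 = 30 (0b00011110)
  XOR R2, R5  → R2 = 50 XOR 30 = 44 (0b00101100)
Final: R2 = 44

44


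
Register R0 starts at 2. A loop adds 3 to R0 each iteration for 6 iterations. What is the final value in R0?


Starting value: R0 = 2
  Iter 1: R0 = 2 + 3 = 5
  Iter 2: R0 = 5 + 3 = 8
  Iter 3: R0 = 8 + 3 = 11
  Iter 4: R0 = 11 + 3 = 14
  Iter 5: R0 = 14 + 3 = 17
  Iter 6: R0 = 17 + 3 = 20
Final: R0 = 20

20


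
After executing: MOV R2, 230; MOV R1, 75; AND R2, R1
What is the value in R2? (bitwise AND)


Register state trace:
  MOV R2, 230  → R2 = 230 (0b11100110)
  MOV R1, 75  → R1 = 75 (0b01001011)
  AND R2, R1  → R2 = 230 AND 75 = 66 (0b01000010)
Final: R2 = 66

66


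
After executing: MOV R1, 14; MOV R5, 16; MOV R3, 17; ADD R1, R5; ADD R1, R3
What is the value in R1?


Register state trace:
  MOV R1, 14  → R1 = 14
  MOV R5, 16  → R5 = 16
  MOV R3, 17  → R3 = 17
  ADD R1, R5  → R1 = 14 + 16 = 30
  ADD R1, R3  → R1 = 30 + 17 = 47
Final: R1 = 47

47


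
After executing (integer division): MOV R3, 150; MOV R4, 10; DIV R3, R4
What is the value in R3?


Register state trace:
  MOV R3, 150  → R3 = 150
  MOV R4, 10  → R4 = 10
  DIV R3, R4  → R3 = 150 // 10 = 15
Final: R3 = 15

15


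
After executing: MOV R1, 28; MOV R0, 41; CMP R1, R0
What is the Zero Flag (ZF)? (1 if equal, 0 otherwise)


Register state trace:
  MOV R1, 28  → R1 = 28
  MOV R0, 41  → R0 = 41
  CMP R1, R0  → computes 28 - 41 = -13
  Result is nonzero, so values are not equal
ZF = 0

0


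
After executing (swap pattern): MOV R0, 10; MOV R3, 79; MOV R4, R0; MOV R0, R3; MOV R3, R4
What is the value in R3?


Register state trace (swap pattern):
  MOV R0, 10  → R0 = 10
  MOV R3, 79  → R3 = 79
  MOV R4, R0  → R4 = 10  (save R0)
  MOV R0, R3  → R0 = 79  (R0 gets R3's value)
  MOV R3, R4  → R3 = 10  (R3 gets saved value)
Final: R3 = 10

10


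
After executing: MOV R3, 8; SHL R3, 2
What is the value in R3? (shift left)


Register state trace:
  MOV R3, 8  → R3 = 8
  SHL R3, 2  → R3 = 8 << 2 = 8 * 2^2 = 32
Final: R3 = 32

32


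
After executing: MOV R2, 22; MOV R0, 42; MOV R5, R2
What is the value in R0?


Register state trace:
  MOV R2, 22  → R2 = 22
  MOV R0, 42  → R0 = 42
  MOV R5, R2  → R5 = 22
Final: R0 = 42

42


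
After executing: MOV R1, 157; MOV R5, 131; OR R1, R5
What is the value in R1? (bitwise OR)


Register state trace:
  MOV R1, 157  → R1 = 157 (0b10011101)
  MOV R5, 131  → R5 = 131 (0b10000011)
  OR R1, R5   → R1 = 157 OR 131 = 159 (0b10011111)
Final: R1 = 159

159


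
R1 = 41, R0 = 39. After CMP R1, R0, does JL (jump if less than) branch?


Trace:
  R1 = 41, R0 = 39
  CMP R1, R0  → compares 41 vs 39
  JL checks: is 41 less than 39?
  41 > 39, so condition is false
Branch taken: No

No


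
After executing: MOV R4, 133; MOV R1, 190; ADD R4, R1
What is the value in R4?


Register state trace:
  MOV R4, 133  → R4 = 133
  MOV R1, 190  → R1 = 190
  ADD R4, R1  → R4 = 133 + 190 = 323
Final: R4 = 323

323


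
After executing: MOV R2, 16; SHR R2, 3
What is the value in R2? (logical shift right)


Register state trace:
  MOV R2, 16  → R2 = 16
  SHR R2, 3  → R2 = 16 >> 3 = 16 // 2^3 = 2
Final: R2 = 2

2


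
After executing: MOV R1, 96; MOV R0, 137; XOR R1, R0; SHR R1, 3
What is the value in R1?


Register state trace:
  MOV R1, 96  → R1 = 96 (0b01100000)
  MOV R0, 137  → R0 = 137 (0b10001001)
  XOR R1, R0  → R1 = 96 XOR 137 = 233 (0b11101001)
  SHR R1, 3  → R1 = 233 >> 3 = 29
Final: R1 = 29

29


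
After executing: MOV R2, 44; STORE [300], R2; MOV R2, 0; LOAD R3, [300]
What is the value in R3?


Register and memory trace:
  MOV R2, 44  → R2 = 44
  STORE [300], R2  → mem[300] = 44
  MOV R2, 0  → R2 = 0
  LOAD R3, [300]  → R3 = mem[300] = 44
Final: R3 = 44

44


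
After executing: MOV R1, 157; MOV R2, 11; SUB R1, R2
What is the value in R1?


Register state trace:
  MOV R1, 157  → R1 = 157
  MOV R2, 11  → R2 = 11
  SUB R1, R2  → R1 = 157 - 11 = 146
Final: R1 = 146

146


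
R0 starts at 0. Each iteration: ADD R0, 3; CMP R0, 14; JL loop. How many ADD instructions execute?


Loop trace (R0 starts at 0, target 14, step 3):
  ADD #1: R0 = 0 + 3 = 3  → 3 < 14, loop
  ADD #2: R0 = 3 + 3 = 6  → 6 < 14, loop
  ADD #3: R0 = 6 + 3 = 9  → 9 < 14, loop
  ADD #4: R0 = 9 + 3 = 12  → 12 < 14, loop
  ADD #5: R0 = 12 + 3 = 15  → 15 >= 14, exit
Total ADD instructions: 5

5


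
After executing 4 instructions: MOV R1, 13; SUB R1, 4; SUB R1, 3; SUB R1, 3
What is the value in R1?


Register state trace:
  MOV R1, 13  → R1 = 13
  SUB R1, 4  → R1 = 13 - 4 = 9
  SUB R1, 3  → R1 = 9 - 3 = 6
  SUB R1, 3  → R1 = 6 - 3 = 3
Final: R1 = 3

3


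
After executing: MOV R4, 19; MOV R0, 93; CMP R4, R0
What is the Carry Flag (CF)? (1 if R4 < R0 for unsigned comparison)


Register state trace:
  MOV R4, 19  → R4 = 19
  MOV R0, 93  → R0 = 93
  CMP R4, R0  → unsigned 19 - 93: borrow occurs
  19 < 93, so CF = 1
CF = 1

1


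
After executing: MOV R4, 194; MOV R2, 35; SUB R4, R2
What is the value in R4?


Register state trace:
  MOV R4, 194  → R4 = 194
  MOV R2, 35  → R2 = 35
  SUB R4, R2  → R4 = 194 - 35 = 159
Final: R4 = 159

159


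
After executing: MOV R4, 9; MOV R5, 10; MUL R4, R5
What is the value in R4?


Register state trace:
  MOV R4, 9  → R4 = 9
  MOV R5, 10  → R5 = 10
  MUL R4, R5  → R4 = 9 * 10 = 90
Final: R4 = 90

90


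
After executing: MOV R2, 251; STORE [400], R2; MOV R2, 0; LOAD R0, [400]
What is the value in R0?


Register and memory trace:
  MOV R2, 251  → R2 = 251
  STORE [400], R2  → mem[400] = 251
  MOV R2, 0  → R2 = 0
  LOAD R0, [400]  → R0 = mem[400] = 251
Final: R0 = 251

251


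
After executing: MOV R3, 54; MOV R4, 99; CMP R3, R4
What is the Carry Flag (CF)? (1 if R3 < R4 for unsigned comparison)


Register state trace:
  MOV R3, 54  → R3 = 54
  MOV R4, 99  → R4 = 99
  CMP R3, R4  → unsigned 54 - 99: borrow occurs
  54 < 99, so CF = 1
CF = 1

1


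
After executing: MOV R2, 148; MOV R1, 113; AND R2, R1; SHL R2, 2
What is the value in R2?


Register state trace:
  MOV R2, 148  → R2 = 148 (0b10010100)
  MOV R1, 113  → R1 = 113 (0b01110001)
  AND R2, R1  → R2 = 148 AND 113 = 16 (0b00010000)
  SHL R2, 2  → R2 = 16 << 2 = 64
Final: R2 = 64

64


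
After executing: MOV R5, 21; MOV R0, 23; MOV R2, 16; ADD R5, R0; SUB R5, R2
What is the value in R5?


Register state trace:
  MOV R5, 21  → R5 = 21
  MOV R0, 23  → R0 = 23
  MOV R2, 16  → R2 = 16
  ADD R5, R0  → R5 = 21 + 23 = 44
  SUB R5, R2  → R5 = 44 - 16 = 28
Final: R5 = 28

28


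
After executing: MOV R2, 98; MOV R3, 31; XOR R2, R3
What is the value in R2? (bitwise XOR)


Register state trace:
  MOV R2, 98  → R2 = 98 (0b01100010)
  MOV R3, 31  → R3 = 31 (0b00011111)
  XOR R2, R3  → R2 = 98 XOR 31 = 125 (0b01111101)
Final: R2 = 125

125


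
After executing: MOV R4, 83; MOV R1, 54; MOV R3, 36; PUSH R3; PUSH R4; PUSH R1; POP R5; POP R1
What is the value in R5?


Stack trace (top is rightmost):
  MOV R4, 83  → R4 = 83
  MOV R1, 54  → R1 = 54
  MOV R3, 36  → R3 = 36
  PUSH R3  → stack: [36]
  PUSH R4  → stack: [36, 83]
  PUSH R1  → stack: [36, 83, 54]
  POP R5  → R5 = 54, stack: [36, 83]
  POP R1  → R1 = 83, stack: [36]
Final: R5 = 54

54


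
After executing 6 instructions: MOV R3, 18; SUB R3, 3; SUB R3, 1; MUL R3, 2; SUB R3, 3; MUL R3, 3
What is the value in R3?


Register state trace:
  MOV R3, 18  → R3 = 18
  SUB R3, 3  → R3 = 18 - 3 = 15
  SUB R3, 1  → R3 = 15 - 1 = 14
  MUL R3, 2  → R3 = 14 * 2 = 28
  SUB R3, 3  → R3 = 28 - 3 = 25
  MUL R3, 3  → R3 = 25 * 3 = 75
Final: R3 = 75

75


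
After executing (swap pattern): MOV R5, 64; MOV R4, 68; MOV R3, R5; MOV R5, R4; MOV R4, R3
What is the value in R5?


Register state trace (swap pattern):
  MOV R5, 64  → R5 = 64
  MOV R4, 68  → R4 = 68
  MOV R3, R5  → R3 = 64  (save R5)
  MOV R5, R4  → R5 = 68  (R5 gets R4's value)
  MOV R4, R3  → R4 = 64  (R4 gets saved value)
Final: R5 = 68

68


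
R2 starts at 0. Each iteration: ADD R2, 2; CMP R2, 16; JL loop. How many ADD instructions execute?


Loop trace (R2 starts at 0, target 16, step 2):
  ADD #1: R2 = 0 + 2 = 2  → 2 < 16, loop
  ADD #2: R2 = 2 + 2 = 4  → 4 < 16, loop
  ADD #3: R2 = 4 + 2 = 6  → 6 < 16, loop
  ADD #4: R2 = 6 + 2 = 8  → 8 < 16, loop
  ADD #5: R2 = 8 + 2 = 10  → 10 < 16, loop
  ADD #6: R2 = 10 + 2 = 12  → 12 < 16, loop
  ADD #7: R2 = 12 + 2 = 14  → 14 < 16, loop
  ADD #8: R2 = 14 + 2 = 16  → 16 >= 16, exit
Total ADD instructions: 8

8


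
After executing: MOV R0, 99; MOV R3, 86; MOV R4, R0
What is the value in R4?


Register state trace:
  MOV R0, 99  → R0 = 99
  MOV R3, 86  → R3 = 86
  MOV R4, R0  → R4 = 99
Final: R4 = 99

99


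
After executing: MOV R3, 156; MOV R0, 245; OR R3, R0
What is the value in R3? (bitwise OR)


Register state trace:
  MOV R3, 156  → R3 = 156 (0b10011100)
  MOV R0, 245  → R0 = 245 (0b11110101)
  OR R3, R0   → R3 = 156 OR 245 = 253 (0b11111101)
Final: R3 = 253

253


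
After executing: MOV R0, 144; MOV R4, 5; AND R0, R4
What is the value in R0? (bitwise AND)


Register state trace:
  MOV R0, 144  → R0 = 144 (0b10010000)
  MOV R4, 5  → R4 = 5 (0b00000101)
  AND R0, R4  → R0 = 144 AND 5 = 0 (0b00000000)
Final: R0 = 0

0


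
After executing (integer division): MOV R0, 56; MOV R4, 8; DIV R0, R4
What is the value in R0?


Register state trace:
  MOV R0, 56  → R0 = 56
  MOV R4, 8  → R4 = 8
  DIV R0, R4  → R0 = 56 // 8 = 7
Final: R0 = 7

7


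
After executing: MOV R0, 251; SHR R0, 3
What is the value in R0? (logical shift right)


Register state trace:
  MOV R0, 251  → R0 = 251
  SHR R0, 3  → R0 = 251 >> 3 = 251 // 2^3 = 31
Final: R0 = 31

31


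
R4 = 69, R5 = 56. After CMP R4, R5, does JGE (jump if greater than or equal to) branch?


Trace:
  R4 = 69, R5 = 56
  CMP R4, R5  → compares 69 vs 56
  JGE checks: is 69 greater than or equal to 56?
  69 > 56, so condition is true
Branch taken: Yes

Yes


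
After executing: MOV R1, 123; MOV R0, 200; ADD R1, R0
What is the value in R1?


Register state trace:
  MOV R1, 123  → R1 = 123
  MOV R0, 200  → R0 = 200
  ADD R1, R0  → R1 = 123 + 200 = 323
Final: R1 = 323

323


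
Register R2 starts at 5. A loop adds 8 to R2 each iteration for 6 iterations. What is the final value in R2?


Starting value: R2 = 5
  Iter 1: R2 = 5 + 8 = 13
  Iter 2: R2 = 13 + 8 = 21
  Iter 3: R2 = 21 + 8 = 29
  Iter 4: R2 = 29 + 8 = 37
  Iter 5: R2 = 37 + 8 = 45
  Iter 6: R2 = 45 + 8 = 53
Final: R2 = 53

53


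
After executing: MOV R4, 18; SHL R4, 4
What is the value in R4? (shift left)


Register state trace:
  MOV R4, 18  → R4 = 18
  SHL R4, 4  → R4 = 18 << 4 = 18 * 2^4 = 288
Final: R4 = 288

288


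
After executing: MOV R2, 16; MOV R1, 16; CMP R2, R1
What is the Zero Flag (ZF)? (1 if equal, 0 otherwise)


Register state trace:
  MOV R2, 16  → R2 = 16
  MOV R1, 16  → R1 = 16
  CMP R2, R1  → computes 16 - 16 = 0
  Result is zero, so values are equal
ZF = 1

1


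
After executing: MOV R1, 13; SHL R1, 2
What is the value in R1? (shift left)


Register state trace:
  MOV R1, 13  → R1 = 13
  SHL R1, 2  → R1 = 13 << 2 = 13 * 2^2 = 52
Final: R1 = 52

52


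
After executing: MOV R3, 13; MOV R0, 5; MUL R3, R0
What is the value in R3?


Register state trace:
  MOV R3, 13  → R3 = 13
  MOV R0, 5  → R0 = 5
  MUL R3, R0  → R3 = 13 * 5 = 65
Final: R3 = 65

65


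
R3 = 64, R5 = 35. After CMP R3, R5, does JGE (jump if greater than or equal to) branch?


Trace:
  R3 = 64, R5 = 35
  CMP R3, R5  → compares 64 vs 35
  JGE checks: is 64 greater than or equal to 35?
  64 > 35, so condition is true
Branch taken: Yes

Yes


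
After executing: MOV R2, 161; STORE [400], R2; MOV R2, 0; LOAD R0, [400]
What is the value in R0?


Register and memory trace:
  MOV R2, 161  → R2 = 161
  STORE [400], R2  → mem[400] = 161
  MOV R2, 0  → R2 = 0
  LOAD R0, [400]  → R0 = mem[400] = 161
Final: R0 = 161

161


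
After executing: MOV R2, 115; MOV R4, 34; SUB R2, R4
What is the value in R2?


Register state trace:
  MOV R2, 115  → R2 = 115
  MOV R4, 34  → R4 = 34
  SUB R2, R4  → R2 = 115 - 34 = 81
Final: R2 = 81

81


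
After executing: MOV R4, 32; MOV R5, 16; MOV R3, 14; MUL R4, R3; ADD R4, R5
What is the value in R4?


Register state trace:
  MOV R4, 32  → R4 = 32
  MOV R5, 16  → R5 = 16
  MOV R3, 14  → R3 = 14
  MUL R4, R3  → R4 = 32 * 14 = 448
  ADD R4, R5  → R4 = 448 + 16 = 464
Final: R4 = 464

464


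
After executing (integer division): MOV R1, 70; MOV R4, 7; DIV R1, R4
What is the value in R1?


Register state trace:
  MOV R1, 70  → R1 = 70
  MOV R4, 7  → R4 = 7
  DIV R1, R4  → R1 = 70 // 7 = 10
Final: R1 = 10

10


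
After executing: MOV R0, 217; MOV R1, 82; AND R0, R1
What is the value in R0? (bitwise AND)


Register state trace:
  MOV R0, 217  → R0 = 217 (0b11011001)
  MOV R1, 82  → R1 = 82 (0b01010010)
  AND R0, R1  → R0 = 217 AND 82 = 80 (0b01010000)
Final: R0 = 80

80


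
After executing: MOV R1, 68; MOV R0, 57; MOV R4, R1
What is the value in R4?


Register state trace:
  MOV R1, 68  → R1 = 68
  MOV R0, 57  → R0 = 57
  MOV R4, R1  → R4 = 68
Final: R4 = 68

68


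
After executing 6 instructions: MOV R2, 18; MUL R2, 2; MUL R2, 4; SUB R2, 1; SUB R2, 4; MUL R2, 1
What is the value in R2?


Register state trace:
  MOV R2, 18  → R2 = 18
  MUL R2, 2  → R2 = 18 * 2 = 36
  MUL R2, 4  → R2 = 36 * 4 = 144
  SUB R2, 1  → R2 = 144 - 1 = 143
  SUB R2, 4  → R2 = 143 - 4 = 139
  MUL R2, 1  → R2 = 139 * 1 = 139
Final: R2 = 139

139


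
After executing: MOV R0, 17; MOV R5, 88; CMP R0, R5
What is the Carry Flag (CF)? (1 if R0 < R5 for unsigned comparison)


Register state trace:
  MOV R0, 17  → R0 = 17
  MOV R5, 88  → R5 = 88
  CMP R0, R5  → unsigned 17 - 88: borrow occurs
  17 < 88, so CF = 1
CF = 1

1


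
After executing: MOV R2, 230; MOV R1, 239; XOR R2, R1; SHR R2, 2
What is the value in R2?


Register state trace:
  MOV R2, 230  → R2 = 230 (0b11100110)
  MOV R1, 239  → R1 = 239 (0b11101111)
  XOR R2, R1  → R2 = 230 XOR 239 = 9 (0b00001001)
  SHR R2, 2  → R2 = 9 >> 2 = 2
Final: R2 = 2

2


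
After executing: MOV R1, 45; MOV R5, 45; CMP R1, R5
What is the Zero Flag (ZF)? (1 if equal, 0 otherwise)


Register state trace:
  MOV R1, 45  → R1 = 45
  MOV R5, 45  → R5 = 45
  CMP R1, R5  → computes 45 - 45 = 0
  Result is zero, so values are equal
ZF = 1

1


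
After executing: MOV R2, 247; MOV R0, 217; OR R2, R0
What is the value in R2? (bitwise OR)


Register state trace:
  MOV R2, 247  → R2 = 247 (0b11110111)
  MOV R0, 217  → R0 = 217 (0b11011001)
  OR R2, R0   → R2 = 247 OR 217 = 255 (0b11111111)
Final: R2 = 255

255


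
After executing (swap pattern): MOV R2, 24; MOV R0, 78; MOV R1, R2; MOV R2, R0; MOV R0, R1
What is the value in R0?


Register state trace (swap pattern):
  MOV R2, 24  → R2 = 24
  MOV R0, 78  → R0 = 78
  MOV R1, R2  → R1 = 24  (save R2)
  MOV R2, R0  → R2 = 78  (R2 gets R0's value)
  MOV R0, R1  → R0 = 24  (R0 gets saved value)
Final: R0 = 24

24


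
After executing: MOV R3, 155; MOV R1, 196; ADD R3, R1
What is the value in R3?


Register state trace:
  MOV R3, 155  → R3 = 155
  MOV R1, 196  → R1 = 196
  ADD R3, R1  → R3 = 155 + 196 = 351
Final: R3 = 351

351


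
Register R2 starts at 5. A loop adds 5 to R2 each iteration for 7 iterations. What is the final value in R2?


Starting value: R2 = 5
  Iter 1: R2 = 5 + 5 = 10
  Iter 2: R2 = 10 + 5 = 15
  Iter 3: R2 = 15 + 5 = 20
  Iter 4: R2 = 20 + 5 = 25
  Iter 5: R2 = 25 + 5 = 30
  Iter 6: R2 = 30 + 5 = 35
  Iter 7: R2 = 35 + 5 = 40
Final: R2 = 40

40


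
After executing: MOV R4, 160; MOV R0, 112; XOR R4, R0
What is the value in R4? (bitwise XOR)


Register state trace:
  MOV R4, 160  → R4 = 160 (0b10100000)
  MOV R0, 112  → R0 = 112 (0b01110000)
  XOR R4, R0  → R4 = 160 XOR 112 = 208 (0b11010000)
Final: R4 = 208

208


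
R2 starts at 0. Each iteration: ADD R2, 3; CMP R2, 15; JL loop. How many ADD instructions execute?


Loop trace (R2 starts at 0, target 15, step 3):
  ADD #1: R2 = 0 + 3 = 3  → 3 < 15, loop
  ADD #2: R2 = 3 + 3 = 6  → 6 < 15, loop
  ADD #3: R2 = 6 + 3 = 9  → 9 < 15, loop
  ADD #4: R2 = 9 + 3 = 12  → 12 < 15, loop
  ADD #5: R2 = 12 + 3 = 15  → 15 >= 15, exit
Total ADD instructions: 5

5


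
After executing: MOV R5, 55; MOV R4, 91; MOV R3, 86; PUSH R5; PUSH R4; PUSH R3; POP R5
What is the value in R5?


Stack trace (top is rightmost):
  MOV R5, 55  → R5 = 55
  MOV R4, 91  → R4 = 91
  MOV R3, 86  → R3 = 86
  PUSH R5  → stack: [55]
  PUSH R4  → stack: [55, 91]
  PUSH R3  → stack: [55, 91, 86]
  POP R5  → R5 = 86, stack: [55, 91]
Final: R5 = 86

86


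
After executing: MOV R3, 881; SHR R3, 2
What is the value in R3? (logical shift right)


Register state trace:
  MOV R3, 881  → R3 = 881
  SHR R3, 2  → R3 = 881 >> 2 = 881 // 2^2 = 220
Final: R3 = 220

220


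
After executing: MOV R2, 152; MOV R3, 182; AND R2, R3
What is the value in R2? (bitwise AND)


Register state trace:
  MOV R2, 152  → R2 = 152 (0b10011000)
  MOV R3, 182  → R3 = 182 (0b10110110)
  AND R2, R3  → R2 = 152 AND 182 = 144 (0b10010000)
Final: R2 = 144

144


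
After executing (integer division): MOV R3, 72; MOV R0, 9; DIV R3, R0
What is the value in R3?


Register state trace:
  MOV R3, 72  → R3 = 72
  MOV R0, 9  → R0 = 9
  DIV R3, R0  → R3 = 72 // 9 = 8
Final: R3 = 8

8


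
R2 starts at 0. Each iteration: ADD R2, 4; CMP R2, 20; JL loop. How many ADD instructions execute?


Loop trace (R2 starts at 0, target 20, step 4):
  ADD #1: R2 = 0 + 4 = 4  → 4 < 20, loop
  ADD #2: R2 = 4 + 4 = 8  → 8 < 20, loop
  ADD #3: R2 = 8 + 4 = 12  → 12 < 20, loop
  ADD #4: R2 = 12 + 4 = 16  → 16 < 20, loop
  ADD #5: R2 = 16 + 4 = 20  → 20 >= 20, exit
Total ADD instructions: 5

5


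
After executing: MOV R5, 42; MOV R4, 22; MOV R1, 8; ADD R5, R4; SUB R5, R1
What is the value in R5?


Register state trace:
  MOV R5, 42  → R5 = 42
  MOV R4, 22  → R4 = 22
  MOV R1, 8  → R1 = 8
  ADD R5, R4  → R5 = 42 + 22 = 64
  SUB R5, R1  → R5 = 64 - 8 = 56
Final: R5 = 56

56


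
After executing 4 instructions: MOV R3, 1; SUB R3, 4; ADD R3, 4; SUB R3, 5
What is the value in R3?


Register state trace:
  MOV R3, 1  → R3 = 1
  SUB R3, 4  → R3 = 1 - 4 = -3
  ADD R3, 4  → R3 = -3 + 4 = 1
  SUB R3, 5  → R3 = 1 - 5 = -4
Final: R3 = -4

-4


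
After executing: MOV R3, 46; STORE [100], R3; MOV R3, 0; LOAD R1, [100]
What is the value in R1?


Register and memory trace:
  MOV R3, 46  → R3 = 46
  STORE [100], R3  → mem[100] = 46
  MOV R3, 0  → R3 = 0
  LOAD R1, [100]  → R1 = mem[100] = 46
Final: R1 = 46

46


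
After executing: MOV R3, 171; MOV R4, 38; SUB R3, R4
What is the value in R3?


Register state trace:
  MOV R3, 171  → R3 = 171
  MOV R4, 38  → R4 = 38
  SUB R3, R4  → R3 = 171 - 38 = 133
Final: R3 = 133

133


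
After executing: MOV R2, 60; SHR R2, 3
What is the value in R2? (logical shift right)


Register state trace:
  MOV R2, 60  → R2 = 60
  SHR R2, 3  → R2 = 60 >> 3 = 60 // 2^3 = 7
Final: R2 = 7

7


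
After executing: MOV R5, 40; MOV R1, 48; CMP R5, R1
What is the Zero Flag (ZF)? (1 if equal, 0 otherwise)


Register state trace:
  MOV R5, 40  → R5 = 40
  MOV R1, 48  → R1 = 48
  CMP R5, R1  → computes 40 - 48 = -8
  Result is nonzero, so values are not equal
ZF = 0

0


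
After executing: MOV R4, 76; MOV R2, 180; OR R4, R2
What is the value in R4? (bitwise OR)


Register state trace:
  MOV R4, 76  → R4 = 76 (0b01001100)
  MOV R2, 180  → R2 = 180 (0b10110100)
  OR R4, R2   → R4 = 76 OR 180 = 252 (0b11111100)
Final: R4 = 252

252


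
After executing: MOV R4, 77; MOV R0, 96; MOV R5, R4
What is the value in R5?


Register state trace:
  MOV R4, 77  → R4 = 77
  MOV R0, 96  → R0 = 96
  MOV R5, R4  → R5 = 77
Final: R5 = 77

77


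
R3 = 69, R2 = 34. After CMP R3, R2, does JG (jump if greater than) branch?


Trace:
  R3 = 69, R2 = 34
  CMP R3, R2  → compares 69 vs 34
  JG checks: is 69 greater than 34?
  69 > 34, so condition is true
Branch taken: Yes

Yes


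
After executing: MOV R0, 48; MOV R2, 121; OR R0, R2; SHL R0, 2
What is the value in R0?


Register state trace:
  MOV R0, 48  → R0 = 48 (0b00110000)
  MOV R2, 121  → R2 = 121 (0b01111001)
  OR R0, R2  → R0 = 48 OR 121 = 121 (0b01111001)
  SHL R0, 2  → R0 = 121 << 2 = 484
Final: R0 = 484

484


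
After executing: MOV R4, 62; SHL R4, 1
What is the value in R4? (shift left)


Register state trace:
  MOV R4, 62  → R4 = 62
  SHL R4, 1  → R4 = 62 << 1 = 62 * 2^1 = 124
Final: R4 = 124

124


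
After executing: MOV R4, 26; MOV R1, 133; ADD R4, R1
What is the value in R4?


Register state trace:
  MOV R4, 26  → R4 = 26
  MOV R1, 133  → R1 = 133
  ADD R4, R1  → R4 = 26 + 133 = 159
Final: R4 = 159

159


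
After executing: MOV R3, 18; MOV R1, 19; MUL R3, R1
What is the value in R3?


Register state trace:
  MOV R3, 18  → R3 = 18
  MOV R1, 19  → R1 = 19
  MUL R3, R1  → R3 = 18 * 19 = 342
Final: R3 = 342

342


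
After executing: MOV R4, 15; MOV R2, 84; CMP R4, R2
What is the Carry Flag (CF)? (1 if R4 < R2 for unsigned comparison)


Register state trace:
  MOV R4, 15  → R4 = 15
  MOV R2, 84  → R2 = 84
  CMP R4, R2  → unsigned 15 - 84: borrow occurs
  15 < 84, so CF = 1
CF = 1

1


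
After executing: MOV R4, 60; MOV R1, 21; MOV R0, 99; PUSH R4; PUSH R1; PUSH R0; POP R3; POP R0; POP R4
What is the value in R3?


Stack trace (top is rightmost):
  MOV R4, 60  → R4 = 60
  MOV R1, 21  → R1 = 21
  MOV R0, 99  → R0 = 99
  PUSH R4  → stack: [60]
  PUSH R1  → stack: [60, 21]
  PUSH R0  → stack: [60, 21, 99]
  POP R3  → R3 = 99, stack: [60, 21]
  POP R0  → R0 = 21, stack: [60]
  POP R4  → R4 = 60, stack: []
Final: R3 = 99

99


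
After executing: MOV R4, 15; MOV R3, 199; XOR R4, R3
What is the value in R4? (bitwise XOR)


Register state trace:
  MOV R4, 15  → R4 = 15 (0b00001111)
  MOV R3, 199  → R3 = 199 (0b11000111)
  XOR R4, R3  → R4 = 15 XOR 199 = 200 (0b11001000)
Final: R4 = 200

200


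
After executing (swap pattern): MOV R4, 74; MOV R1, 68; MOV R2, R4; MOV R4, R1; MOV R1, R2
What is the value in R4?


Register state trace (swap pattern):
  MOV R4, 74  → R4 = 74
  MOV R1, 68  → R1 = 68
  MOV R2, R4  → R2 = 74  (save R4)
  MOV R4, R1  → R4 = 68  (R4 gets R1's value)
  MOV R1, R2  → R1 = 74  (R1 gets saved value)
Final: R4 = 68

68


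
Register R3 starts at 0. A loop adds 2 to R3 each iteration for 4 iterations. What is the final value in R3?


Starting value: R3 = 0
  Iter 1: R3 = 0 + 2 = 2
  Iter 2: R3 = 2 + 2 = 4
  Iter 3: R3 = 4 + 2 = 6
  Iter 4: R3 = 6 + 2 = 8
Final: R3 = 8

8


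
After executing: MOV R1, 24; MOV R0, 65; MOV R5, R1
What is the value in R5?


Register state trace:
  MOV R1, 24  → R1 = 24
  MOV R0, 65  → R0 = 65
  MOV R5, R1  → R5 = 24
Final: R5 = 24

24


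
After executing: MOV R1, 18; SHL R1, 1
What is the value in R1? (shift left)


Register state trace:
  MOV R1, 18  → R1 = 18
  SHL R1, 1  → R1 = 18 << 1 = 18 * 2^1 = 36
Final: R1 = 36

36


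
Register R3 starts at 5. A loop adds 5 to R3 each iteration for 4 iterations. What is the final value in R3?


Starting value: R3 = 5
  Iter 1: R3 = 5 + 5 = 10
  Iter 2: R3 = 10 + 5 = 15
  Iter 3: R3 = 15 + 5 = 20
  Iter 4: R3 = 20 + 5 = 25
Final: R3 = 25

25


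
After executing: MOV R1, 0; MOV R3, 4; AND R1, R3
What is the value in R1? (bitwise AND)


Register state trace:
  MOV R1, 0  → R1 = 0 (0b00000000)
  MOV R3, 4  → R3 = 4 (0b00000100)
  AND R1, R3  → R1 = 0 AND 4 = 0 (0b00000000)
Final: R1 = 0

0


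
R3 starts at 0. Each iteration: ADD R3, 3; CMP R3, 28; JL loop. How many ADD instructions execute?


Loop trace (R3 starts at 0, target 28, step 3):
  ADD #1: R3 = 0 + 3 = 3  → 3 < 28, loop
  ADD #2: R3 = 3 + 3 = 6  → 6 < 28, loop
  ADD #3: R3 = 6 + 3 = 9  → 9 < 28, loop
  ADD #4: R3 = 9 + 3 = 12  → 12 < 28, loop
  ADD #5: R3 = 12 + 3 = 15  → 15 < 28, loop
  ADD #6: R3 = 15 + 3 = 18  → 18 < 28, loop
  ADD #7: R3 = 18 + 3 = 21  → 21 < 28, loop
  ADD #8: R3 = 21 + 3 = 24  → 24 < 28, loop
  ADD #9: R3 = 24 + 3 = 27  → 27 < 28, loop
  ADD #10: R3 = 27 + 3 = 30  → 30 >= 28, exit
Total ADD instructions: 10

10


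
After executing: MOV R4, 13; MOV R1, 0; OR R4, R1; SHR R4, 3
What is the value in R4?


Register state trace:
  MOV R4, 13  → R4 = 13 (0b00001101)
  MOV R1, 0  → R1 = 0 (0b00000000)
  OR R4, R1  → R4 = 13 OR 0 = 13 (0b00001101)
  SHR R4, 3  → R4 = 13 >> 3 = 1
Final: R4 = 1

1


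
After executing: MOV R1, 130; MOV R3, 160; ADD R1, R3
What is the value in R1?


Register state trace:
  MOV R1, 130  → R1 = 130
  MOV R3, 160  → R3 = 160
  ADD R1, R3  → R1 = 130 + 160 = 290
Final: R1 = 290

290


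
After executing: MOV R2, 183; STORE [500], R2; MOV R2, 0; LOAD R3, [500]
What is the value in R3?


Register and memory trace:
  MOV R2, 183  → R2 = 183
  STORE [500], R2  → mem[500] = 183
  MOV R2, 0  → R2 = 0
  LOAD R3, [500]  → R3 = mem[500] = 183
Final: R3 = 183

183


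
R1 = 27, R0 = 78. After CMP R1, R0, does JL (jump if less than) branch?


Trace:
  R1 = 27, R0 = 78
  CMP R1, R0  → compares 27 vs 78
  JL checks: is 27 less than 78?
  27 < 78, so condition is true
Branch taken: Yes

Yes


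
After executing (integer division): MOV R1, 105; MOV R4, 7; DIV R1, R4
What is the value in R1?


Register state trace:
  MOV R1, 105  → R1 = 105
  MOV R4, 7  → R4 = 7
  DIV R1, R4  → R1 = 105 // 7 = 15
Final: R1 = 15

15


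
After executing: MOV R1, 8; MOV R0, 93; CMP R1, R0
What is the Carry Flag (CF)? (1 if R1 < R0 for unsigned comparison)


Register state trace:
  MOV R1, 8  → R1 = 8
  MOV R0, 93  → R0 = 93
  CMP R1, R0  → unsigned 8 - 93: borrow occurs
  8 < 93, so CF = 1
CF = 1

1


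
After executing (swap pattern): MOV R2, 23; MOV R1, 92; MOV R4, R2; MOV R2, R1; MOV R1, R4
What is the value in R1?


Register state trace (swap pattern):
  MOV R2, 23  → R2 = 23
  MOV R1, 92  → R1 = 92
  MOV R4, R2  → R4 = 23  (save R2)
  MOV R2, R1  → R2 = 92  (R2 gets R1's value)
  MOV R1, R4  → R1 = 23  (R1 gets saved value)
Final: R1 = 23

23


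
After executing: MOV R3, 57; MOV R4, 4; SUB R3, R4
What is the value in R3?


Register state trace:
  MOV R3, 57  → R3 = 57
  MOV R4, 4  → R4 = 4
  SUB R3, R4  → R3 = 57 - 4 = 53
Final: R3 = 53

53


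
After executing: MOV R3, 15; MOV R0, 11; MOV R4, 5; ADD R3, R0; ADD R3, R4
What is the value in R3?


Register state trace:
  MOV R3, 15  → R3 = 15
  MOV R0, 11  → R0 = 11
  MOV R4, 5  → R4 = 5
  ADD R3, R0  → R3 = 15 + 11 = 26
  ADD R3, R4  → R3 = 26 + 5 = 31
Final: R3 = 31

31


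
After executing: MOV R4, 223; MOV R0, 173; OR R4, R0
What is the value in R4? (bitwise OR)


Register state trace:
  MOV R4, 223  → R4 = 223 (0b11011111)
  MOV R0, 173  → R0 = 173 (0b10101101)
  OR R4, R0   → R4 = 223 OR 173 = 255 (0b11111111)
Final: R4 = 255

255


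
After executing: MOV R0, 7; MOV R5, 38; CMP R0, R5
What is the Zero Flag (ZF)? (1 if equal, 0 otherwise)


Register state trace:
  MOV R0, 7  → R0 = 7
  MOV R5, 38  → R5 = 38
  CMP R0, R5  → computes 7 - 38 = -31
  Result is nonzero, so values are not equal
ZF = 0

0


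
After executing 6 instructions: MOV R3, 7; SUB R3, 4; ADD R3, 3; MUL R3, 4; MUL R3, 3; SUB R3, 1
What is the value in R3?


Register state trace:
  MOV R3, 7  → R3 = 7
  SUB R3, 4  → R3 = 7 - 4 = 3
  ADD R3, 3  → R3 = 3 + 3 = 6
  MUL R3, 4  → R3 = 6 * 4 = 24
  MUL R3, 3  → R3 = 24 * 3 = 72
  SUB R3, 1  → R3 = 72 - 1 = 71
Final: R3 = 71

71


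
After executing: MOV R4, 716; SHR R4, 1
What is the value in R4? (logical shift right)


Register state trace:
  MOV R4, 716  → R4 = 716
  SHR R4, 1  → R4 = 716 >> 1 = 716 // 2^1 = 358
Final: R4 = 358

358


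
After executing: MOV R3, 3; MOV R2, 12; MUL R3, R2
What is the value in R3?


Register state trace:
  MOV R3, 3  → R3 = 3
  MOV R2, 12  → R2 = 12
  MUL R3, R2  → R3 = 3 * 12 = 36
Final: R3 = 36

36


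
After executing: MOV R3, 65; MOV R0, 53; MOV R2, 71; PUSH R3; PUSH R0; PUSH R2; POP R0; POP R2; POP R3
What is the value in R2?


Stack trace (top is rightmost):
  MOV R3, 65  → R3 = 65
  MOV R0, 53  → R0 = 53
  MOV R2, 71  → R2 = 71
  PUSH R3  → stack: [65]
  PUSH R0  → stack: [65, 53]
  PUSH R2  → stack: [65, 53, 71]
  POP R0  → R0 = 71, stack: [65, 53]
  POP R2  → R2 = 53, stack: [65]
  POP R3  → R3 = 65, stack: []
Final: R2 = 53

53


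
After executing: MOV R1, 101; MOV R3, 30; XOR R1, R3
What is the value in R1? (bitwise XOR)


Register state trace:
  MOV R1, 101  → R1 = 101 (0b01100101)
  MOV R3, 30  → R3 = 30 (0b00011110)
  XOR R1, R3  → R1 = 101 XOR 30 = 123 (0b01111011)
Final: R1 = 123

123


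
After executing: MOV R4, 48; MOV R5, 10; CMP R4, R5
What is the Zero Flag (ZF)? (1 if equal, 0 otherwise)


Register state trace:
  MOV R4, 48  → R4 = 48
  MOV R5, 10  → R5 = 10
  CMP R4, R5  → computes 48 - 10 = 38
  Result is nonzero, so values are not equal
ZF = 0

0


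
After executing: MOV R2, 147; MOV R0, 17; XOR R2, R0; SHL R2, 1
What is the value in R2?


Register state trace:
  MOV R2, 147  → R2 = 147 (0b10010011)
  MOV R0, 17  → R0 = 17 (0b00010001)
  XOR R2, R0  → R2 = 147 XOR 17 = 130 (0b10000010)
  SHL R2, 1  → R2 = 130 << 1 = 260
Final: R2 = 260

260


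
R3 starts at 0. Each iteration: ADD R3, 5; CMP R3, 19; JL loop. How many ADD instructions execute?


Loop trace (R3 starts at 0, target 19, step 5):
  ADD #1: R3 = 0 + 5 = 5  → 5 < 19, loop
  ADD #2: R3 = 5 + 5 = 10  → 10 < 19, loop
  ADD #3: R3 = 10 + 5 = 15  → 15 < 19, loop
  ADD #4: R3 = 15 + 5 = 20  → 20 >= 19, exit
Total ADD instructions: 4

4


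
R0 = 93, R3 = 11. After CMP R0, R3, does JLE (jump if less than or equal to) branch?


Trace:
  R0 = 93, R3 = 11
  CMP R0, R3  → compares 93 vs 11
  JLE checks: is 93 less than or equal to 11?
  93 > 11, so condition is false
Branch taken: No

No


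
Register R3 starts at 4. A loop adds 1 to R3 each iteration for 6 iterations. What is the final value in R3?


Starting value: R3 = 4
  Iter 1: R3 = 4 + 1 = 5
  Iter 2: R3 = 5 + 1 = 6
  Iter 3: R3 = 6 + 1 = 7
  Iter 4: R3 = 7 + 1 = 8
  Iter 5: R3 = 8 + 1 = 9
  Iter 6: R3 = 9 + 1 = 10
Final: R3 = 10

10


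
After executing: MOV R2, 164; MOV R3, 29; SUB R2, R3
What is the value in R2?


Register state trace:
  MOV R2, 164  → R2 = 164
  MOV R3, 29  → R3 = 29
  SUB R2, R3  → R2 = 164 - 29 = 135
Final: R2 = 135

135


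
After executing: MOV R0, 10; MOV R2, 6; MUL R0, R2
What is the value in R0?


Register state trace:
  MOV R0, 10  → R0 = 10
  MOV R2, 6  → R2 = 6
  MUL R0, R2  → R0 = 10 * 6 = 60
Final: R0 = 60

60
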